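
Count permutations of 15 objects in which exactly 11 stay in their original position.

Choose which 11 elements are fixed: C(15,11) = 1365.
Derange the remaining 4 using D(j) = (j-1)(D(j-1) + D(j-2)), D(0)=1, D(1)=0: D(2)=1, D(3)=2, D(4)=9.
Total: 1365 x 9.

Final answer: C(15,11) D(4) = 12285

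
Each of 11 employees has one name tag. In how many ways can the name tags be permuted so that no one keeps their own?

D(n) = (n-1)(D(n-1) + D(n-2)), D(0)=1, D(1)=0.
D(2) = 1 x (0 + 1) = 1
D(3) = 2 x (1 + 0) = 2
D(4) = 3 x (2 + 1) = 9
D(5) = 4 x (9 + 2) = 44
D(6) = 5 x (44 + 9) = 265
D(7) = 6 x (265 + 44) = 1854
D(8) = 7 x (1854 + 265) = 14833
D(9) = 8 x (14833 + 1854) = 133496
D(10) = 9 x (133496 + 14833) = 1334961
D(11) = 10 x (D(10) + D(9)) = 10 x (1334961 + 133496)

Final answer: D(11) = 14684570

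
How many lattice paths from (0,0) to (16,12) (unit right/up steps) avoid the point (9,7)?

Total paths to (16,12): C(28,12) = 30421755.
Paths through (9,7): C(16,7) x C(12,5) = 9060480.
Avoiding (9,7): 30421755 - 9060480.

Final answer: 21361275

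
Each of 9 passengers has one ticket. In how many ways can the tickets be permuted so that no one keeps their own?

Use the recurrence D(n) = (n-1)(D(n-1) + D(n-2)) with D(0)=1, D(1)=0.
D(2) = 1 x (0 + 1) = 1
D(3) = 2 x (1 + 0) = 2
D(4) = 3 x (2 + 1) = 9
D(5) = 4 x (9 + 2) = 44
D(6) = 5 x (44 + 9) = 265
D(7) = 6 x (265 + 44) = 1854
D(8) = 7 x (1854 + 265) = 14833
D(9) = 8 x (D(8) + D(7)) = 8 x (14833 + 1854)

Final answer: D(9) = 133496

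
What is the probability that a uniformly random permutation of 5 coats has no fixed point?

Use the recurrence D(n) = (n-1)(D(n-1) + D(n-2)) with D(0)=1, D(1)=0.
Building up: D(2)=1, D(3)=2, D(4)=9, D(5)=44.
Total arrangements: 5! = 120.
Probability = D(5)/5! = 11/30.

Final answer: D(5)/5! = 44/120 = 0.366667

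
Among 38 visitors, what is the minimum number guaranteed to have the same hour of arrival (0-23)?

There are 24 possible values for hour of arrival (0-23). With 38 visitors and 24 categories, by pigeonhole: ceiling(38/24).

Final answer: 2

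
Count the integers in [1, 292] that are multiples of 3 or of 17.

Multiples of 3: 97. Multiples of 17: 17. Of both (lcm=51): 5.
By inclusion-exclusion: 97 + 17 - 5.

Final answer: 109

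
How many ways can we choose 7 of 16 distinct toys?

C(16,7) = 16!/(7! x (16-7)!).

Final answer: C(16,7) = 11440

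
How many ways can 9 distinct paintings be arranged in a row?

The number of ways to arrange 9 distinct objects is 9!.

Final answer: 9! = 362880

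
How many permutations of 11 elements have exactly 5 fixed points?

Choose which 5 elements are fixed: C(11,5) = 462.
Derange the remaining 6 using D(j) = (j-1)(D(j-1) + D(j-2)), D(0)=1, D(1)=0: D(2)=1, D(3)=2, D(4)=9, D(5)=44, D(6)=265.
Total: 462 x 265.

Final answer: C(11,5) D(6) = 122430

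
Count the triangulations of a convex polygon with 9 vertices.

The structures are counted by the Catalan number C_n. Here n = 9 - 2 = 7.
C_n = C(2n,n) - C(2n,n+1), so C_{7} = C(14,7) - C(14,8) = 3432 - 3003.

Final answer: C_{7} = 429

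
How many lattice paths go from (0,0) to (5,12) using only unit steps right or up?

Each path has 5 right steps and 12 up steps in some order (17 steps total).
Choose which 12 of the 17 steps are up: C(17,12).

Final answer: C(17,12) = 6188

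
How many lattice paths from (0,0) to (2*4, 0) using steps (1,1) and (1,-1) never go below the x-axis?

Total monotonic paths to (4,4): C(8,4) = 70.
Reflecting each bad path at its first crossing gives a bijection with paths to (3,5): C(8,5) = 56.
Valid Dyck paths: 70 - 56.
(Equivalently, C_{4} = C(8,4)/5 = 70/5.)

Final answer: C_{4} = 14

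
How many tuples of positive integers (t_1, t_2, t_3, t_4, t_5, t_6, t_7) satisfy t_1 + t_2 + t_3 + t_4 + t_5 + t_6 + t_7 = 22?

Substitute t'_i = t_i - 1 (so t'_i >= 0). Then sum t'_i = 22 - 7 = 15.
Stars and bars: C(15+7-1, 7-1) = C(21,6).

Final answer: C(21,6) = 54264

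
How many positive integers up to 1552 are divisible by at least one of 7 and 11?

Multiples of 7: 221. Multiples of 11: 141. Of both (lcm=77): 20.
By inclusion-exclusion: 221 + 141 - 20.

Final answer: 342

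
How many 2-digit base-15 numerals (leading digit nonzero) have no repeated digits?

First digit: 14 (nonzero). Second: 14 (not first). Third: 13, etc.
Total: 14 x 14.

Final answer: 196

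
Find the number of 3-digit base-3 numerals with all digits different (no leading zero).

The leading digit has 2 choices (anything but zero); the next has 2 (anything but the first), then 1, and so on, one fewer each time.
Total: 2 x 2 x 1.

Final answer: 4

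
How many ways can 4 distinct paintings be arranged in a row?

The number of ways to arrange 4 distinct objects is 4!.

Final answer: 4! = 24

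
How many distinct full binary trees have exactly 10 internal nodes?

This is counted by the nth Catalan number C_n. Here n = 10.
C_n = C(2n,n)/(n+1), so C_{10} = C(20,10)/11 = 184756/11.

Final answer: C_{10} = 16796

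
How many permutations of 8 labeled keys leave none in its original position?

D(n) = (n-1)(D(n-1) + D(n-2)), D(0)=1, D(1)=0.
D(2) = 1 x (0 + 1) = 1
D(3) = 2 x (1 + 0) = 2
D(4) = 3 x (2 + 1) = 9
D(5) = 4 x (9 + 2) = 44
D(6) = 5 x (44 + 9) = 265
D(7) = 6 x (265 + 44) = 1854
D(8) = 7 x (D(7) + D(6)) = 7 x (1854 + 265)

Final answer: D(8) = 14833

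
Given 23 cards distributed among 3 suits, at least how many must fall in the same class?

By pigeonhole with 23 objects and 3 categories: ceiling(23/3).

Final answer: 8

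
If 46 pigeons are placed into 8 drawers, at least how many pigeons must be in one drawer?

By the pigeonhole principle: ceiling(46/8).

Final answer: 6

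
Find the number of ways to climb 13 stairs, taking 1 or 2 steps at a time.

Condition on the final move: it is a 1-step (f(n-1) ways to get there) or a 2-step (f(n-2) ways), so f(n) = f(n-1) + f(n-2), with f(1)=1, f(2)=2.
Building up term by term: f(1)=1, f(2)=2, f(3)=3, f(4)=5, f(5)=8, f(6)=13, f(7)=21, f(8)=34, f(9)=55, f(10)=89, f(11)=144, f(12)=233, f(13)=377.

Final answer: 377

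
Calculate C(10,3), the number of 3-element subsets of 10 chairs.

C(10,3) = 10!/(3! x (10-3)!).

Final answer: C(10,3) = 120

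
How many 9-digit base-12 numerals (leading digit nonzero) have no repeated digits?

First digit: 11 (nonzero). Second: 11 (not first). Third: 10, etc.
Total: 11 x 11 x 10 x 9 x 8 x 7 x 6 x 5 x 4.

Final answer: 73180800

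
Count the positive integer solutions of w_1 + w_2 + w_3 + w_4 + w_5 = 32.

Substitute w'_i = w_i - 1 (so w'_i >= 0). Then sum w'_i = 32 - 5 = 27.
Stars and bars: C(27+5-1, 5-1) = C(31,4).

Final answer: C(31,4) = 31465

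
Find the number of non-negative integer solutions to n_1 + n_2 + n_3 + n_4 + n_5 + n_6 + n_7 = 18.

Stars and bars with 18 stars and 6 bars:
C(18+7-1, 7-1) = C(24,6).

Final answer: C(24,6) = 134596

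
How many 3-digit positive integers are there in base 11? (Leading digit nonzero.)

Leading digit: 10 options (nonzero). Other 2 digit(s): 11 options each.
Total: 10 x 11^2.

Final answer: 1210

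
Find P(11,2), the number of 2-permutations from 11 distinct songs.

P(11,2) = 11!/(11-2)! = 11!/9!.

Final answer: P(11,2) = 110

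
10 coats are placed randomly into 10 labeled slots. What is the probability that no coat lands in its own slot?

Derangements satisfy D(n) = (n-1)(D(n-1) + D(n-2)), starting from D(0)=1, D(1)=0.
Building up: D(2)=1, D(3)=2, D(4)=9, D(5)=44, D(6)=265, D(7)=1854, D(8)=14833, D(9)=133496, D(10)=1334961.
Total arrangements: 10! = 3628800.
Probability = D(10)/10! = 16481/44800.

Final answer: D(10)/10! = 1334961/3628800 = 0.367879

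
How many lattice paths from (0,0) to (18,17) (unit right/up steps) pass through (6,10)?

Paths (0,0)->(6,10): C(16,10) = 8008.
Paths (6,10)->(18,17): C(19,7) = 50388.
By multiplication principle: 8008 x 50388.

Final answer: 403507104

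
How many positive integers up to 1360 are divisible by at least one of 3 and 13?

Multiples of 3: 453. Multiples of 13: 104. Of both (lcm=39): 34.
By inclusion-exclusion: 453 + 104 - 34.

Final answer: 523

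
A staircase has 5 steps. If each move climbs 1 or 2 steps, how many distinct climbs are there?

Let f(n) be the number of climbs. Removing the last move (1 or 2 steps) gives f(n) = f(n-1) + f(n-2); base cases f(1)=1, f(2)=2.
Building up term by term: f(1)=1, f(2)=2, f(3)=3, f(4)=5, f(5)=8.

Final answer: 8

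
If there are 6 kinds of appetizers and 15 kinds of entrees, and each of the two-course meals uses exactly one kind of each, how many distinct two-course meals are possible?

By the multiplication principle: 6 x 15.

Final answer: 90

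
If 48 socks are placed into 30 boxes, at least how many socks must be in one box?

By the pigeonhole principle: ceiling(48/30).

Final answer: 2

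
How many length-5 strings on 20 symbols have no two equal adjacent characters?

First character: 20 choices. Each subsequent: 19 choices (must differ from the previous one).
Total: 20 x 19^4.

Final answer: 20 x 19^{4} = 2606420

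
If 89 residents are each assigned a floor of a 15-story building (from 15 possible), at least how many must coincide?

There are 15 possible values for floor of a 15-story building. With 89 residents and 15 categories, by pigeonhole: ceiling(89/15).

Final answer: 6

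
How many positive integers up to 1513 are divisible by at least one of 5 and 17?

Multiples of 5: 302. Multiples of 17: 89. Of both (lcm=85): 17.
By inclusion-exclusion: 302 + 89 - 17.

Final answer: 374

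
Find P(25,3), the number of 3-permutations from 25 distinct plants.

P(25,3) = 25!/(25-3)! = 25!/22!.

Final answer: P(25,3) = 13800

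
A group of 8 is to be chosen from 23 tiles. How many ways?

C(23,8) = 23!/(8! x 15!).

Final answer: \binom{23}{8} = 490314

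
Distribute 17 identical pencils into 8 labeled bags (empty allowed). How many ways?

Stars and bars: C(n+k-1, k-1) = C(24,7).

Final answer: C(24,7) = 346104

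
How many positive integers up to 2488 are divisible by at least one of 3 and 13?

Multiples of 3: 829. Multiples of 13: 191. Of both (lcm=39): 63.
By inclusion-exclusion: 829 + 191 - 63.

Final answer: 957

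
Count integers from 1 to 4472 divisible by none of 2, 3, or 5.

|div by 2|=2236, |div by 3|=1490, |div by 5|=894.
|div by 2&3|=745, |div by 2&5|=447, |div by 3&5|=298, |div by all|=149.
By inclusion-exclusion, divisible by at least one: 2236+1490+894-745-447-298+149 = 3279.
Not divisible by any: 4472 - 3279.

Final answer: 1193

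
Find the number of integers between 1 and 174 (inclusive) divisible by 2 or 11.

Multiples of 2: 87. Multiples of 11: 15. Of both (lcm=22): 7.
By inclusion-exclusion: 87 + 15 - 7.

Final answer: 95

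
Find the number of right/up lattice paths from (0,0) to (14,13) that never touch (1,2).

Total paths to (14,13): C(27,13) = 20058300.
Paths through (1,2): C(3,2) x C(24,11) = 7488432.
Avoiding (1,2): 20058300 - 7488432.

Final answer: 12569868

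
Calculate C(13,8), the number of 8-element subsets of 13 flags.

C(13,8) = 13!/(8! x (13-8)!).

Final answer: C(13,8) = 1287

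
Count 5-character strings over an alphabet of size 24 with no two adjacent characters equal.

Let g(n) count such strings. g(1) = 24, and each valid string of length n-1 extends in 23 ways (any symbol but the last), so g(n) = 23 g(n-1).
Total: g(5) = 24 x 23^4.

Final answer: 24 x 23^{4} = 6716184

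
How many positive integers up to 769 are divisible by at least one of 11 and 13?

Multiples of 11: 69. Multiples of 13: 59. Of both (lcm=143): 5.
By inclusion-exclusion: 69 + 59 - 5.

Final answer: 123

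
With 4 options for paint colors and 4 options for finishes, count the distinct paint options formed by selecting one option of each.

By the multiplication principle: 4 x 4.

Final answer: 16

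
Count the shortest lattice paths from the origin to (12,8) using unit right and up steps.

Each path has 12 right steps and 8 up steps in some order (20 steps total).
Choose which 8 of the 20 steps are up: C(20,8).

Final answer: C(20,8) = 125970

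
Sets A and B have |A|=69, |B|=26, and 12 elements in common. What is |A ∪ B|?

|A union B| = |A| + |B| - |A intersect B| = 69 + 26 - 12.

Final answer: 83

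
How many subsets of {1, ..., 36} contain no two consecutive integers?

Condition on whether n belongs to the subset: if not, any valid subset of {1, ..., n-1} works (a(n-1)); if so, n-1 is excluded and the rest is a valid subset of {1, ..., n-2} (a(n-2)). Hence a(n) = a(n-1) + a(n-2), a(1)=2, a(2)=3.
Iterating the recurrence: a(1)=2, a(2)=3, a(3)=5, a(4)=8, a(5)=13, a(6)=21, a(7)=34, a(8)=55, a(9)=89, a(10)=144, a(11)=233, a(12)=377, a(13)=610, a(14)=987, a(15)=1597, a(16)=2584, a(17)=4181, a(18)=6765, a(19)=10946, a(20)=17711, a(21)=28657, a(22)=46368, a(23)=75025, a(24)=121393, a(25)=196418, a(26)=317811, a(27)=514229, a(28)=832040, a(29)=1346269, a(30)=2178309, a(31)=3524578, a(32)=5702887, a(33)=9227465, a(34)=14930352, a(35)=24157817, a(36)=39088169.

Final answer: 39088169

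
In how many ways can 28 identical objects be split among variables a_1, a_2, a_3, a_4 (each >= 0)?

Stars and bars with 28 stars and 3 bars:
C(28+4-1, 4-1) = C(31,3).

Final answer: C(31,3) = 4495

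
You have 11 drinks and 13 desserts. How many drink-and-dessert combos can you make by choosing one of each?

By the multiplication principle: 11 x 13.

Final answer: 143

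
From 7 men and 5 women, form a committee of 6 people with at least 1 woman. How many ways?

Sum over valid woman counts:
C(5,1)C(7,5) = 105
C(5,2)C(7,4) = 350
C(5,3)C(7,3) = 350
C(5,4)C(7,2) = 105
C(5,5)C(7,1) = 7
Total: 105 + 350 + 350 + 105 + 7.

Final answer: 917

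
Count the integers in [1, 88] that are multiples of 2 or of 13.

Multiples of 2: 44. Multiples of 13: 6. Of both (lcm=26): 3.
By inclusion-exclusion: 44 + 6 - 3.

Final answer: 47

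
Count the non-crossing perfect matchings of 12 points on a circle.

This is counted by the nth Catalan number C_n. Here n = 12/2 = 6.
C_n = C(2n,n) - C(2n,n+1), so C_{6} = C(12,6) - C(12,7) = 924 - 792.

Final answer: C_{6} = 132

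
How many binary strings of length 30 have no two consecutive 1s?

Let a(n) count valid strings. If the last bit is 0 the prefix is any valid string of length n-1; if it is 1 the string must end in 01 with a valid prefix of length n-2. So a(n) = a(n-1) + a(n-2), a(1)=2, a(2)=3.
Computing successive values: a(1)=2, a(2)=3, a(3)=5, a(4)=8, a(5)=13, a(6)=21, a(7)=34, a(8)=55, a(9)=89, a(10)=144, a(11)=233, a(12)=377, a(13)=610, a(14)=987, a(15)=1597, a(16)=2584, a(17)=4181, a(18)=6765, a(19)=10946, a(20)=17711, a(21)=28657, a(22)=46368, a(23)=75025, a(24)=121393, a(25)=196418, a(26)=317811, a(27)=514229, a(28)=832040, a(29)=1346269, a(30)=2178309.

Final answer: 2178309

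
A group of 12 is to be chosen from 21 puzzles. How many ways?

C(21,12) = 21!/(12! x 9!).

Final answer: \binom{21}{12} = 293930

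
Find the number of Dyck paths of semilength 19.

Total monotonic paths to (19,19): C(38,19) = 35345263800.
Reflecting each bad path at its first crossing gives a bijection with paths to (18,20): C(38,20) = 33578000610.
Valid Dyck paths: 35345263800 - 33578000610.
(Equivalently, C_{19} = C(38,19)/20 = 35345263800/20.)

Final answer: C_{19} = 1767263190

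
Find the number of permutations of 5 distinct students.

The number of ways to arrange 5 distinct objects is 5!.

Final answer: 5! = 120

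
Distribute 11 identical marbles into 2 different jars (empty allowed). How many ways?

Stars and bars: C(n+k-1, k-1) = C(12,1).

Final answer: C(12,1) = 12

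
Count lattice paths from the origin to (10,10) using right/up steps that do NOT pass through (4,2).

Total paths to (10,10): C(20,10) = 184756.
Paths through (4,2): C(6,2) x C(14,8) = 45045.
Avoiding (4,2): 184756 - 45045.

Final answer: 139711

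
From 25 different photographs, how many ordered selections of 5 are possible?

P(25,5) = 25!/(25-5)! = 25!/20!.

Final answer: P(25,5) = 6375600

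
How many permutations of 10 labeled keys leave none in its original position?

Derangements satisfy D(n) = (n-1)(D(n-1) + D(n-2)), starting from D(0)=1, D(1)=0.
D(2) = 1 x (0 + 1) = 1
D(3) = 2 x (1 + 0) = 2
D(4) = 3 x (2 + 1) = 9
D(5) = 4 x (9 + 2) = 44
D(6) = 5 x (44 + 9) = 265
D(7) = 6 x (265 + 44) = 1854
D(8) = 7 x (1854 + 265) = 14833
D(9) = 8 x (14833 + 1854) = 133496
D(10) = 9 x (D(9) + D(8)) = 9 x (133496 + 14833)

Final answer: D(10) = 1334961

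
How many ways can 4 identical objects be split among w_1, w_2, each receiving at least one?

Substitute w'_i = w_i - 1 (so w'_i >= 0). Then sum w'_i = 4 - 2 = 2.
Stars and bars: C(2+2-1, 2-1) = C(3,1).

Final answer: C(3,1) = 3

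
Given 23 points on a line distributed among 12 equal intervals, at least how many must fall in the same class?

By pigeonhole with 23 objects and 12 categories: ceiling(23/12).

Final answer: 2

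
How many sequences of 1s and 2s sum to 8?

Condition on the final move: it is a 1-step (f(n-1) ways to get there) or a 2-step (f(n-2) ways), so f(n) = f(n-1) + f(n-2), with f(1)=1, f(2)=2.
Computing successive values: f(1)=1, f(2)=2, f(3)=3, f(4)=5, f(5)=8, f(6)=13, f(7)=21, f(8)=34.

Final answer: 34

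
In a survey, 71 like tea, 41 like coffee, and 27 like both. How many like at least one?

|A union B| = |A| + |B| - |A intersect B| = 71 + 41 - 27.

Final answer: 85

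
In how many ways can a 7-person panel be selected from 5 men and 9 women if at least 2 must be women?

Sum over valid woman counts:
C(9,2)C(5,5) = 36
C(9,3)C(5,4) = 420
C(9,4)C(5,3) = 1260
C(9,5)C(5,2) = 1260
C(9,6)C(5,1) = 420
C(9,7)C(5,0) = 36
Total: 36 + 420 + 1260 + 1260 + 420 + 36.

Final answer: 3432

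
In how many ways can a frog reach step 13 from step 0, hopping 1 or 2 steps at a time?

Let f(n) be the number of climbs. Removing the last move (1 or 2 steps) gives f(n) = f(n-1) + f(n-2); base cases f(1)=1, f(2)=2.
Building up term by term: f(1)=1, f(2)=2, f(3)=3, f(4)=5, f(5)=8, f(6)=13, f(7)=21, f(8)=34, f(9)=55, f(10)=89, f(11)=144, f(12)=233, f(13)=377.

Final answer: 377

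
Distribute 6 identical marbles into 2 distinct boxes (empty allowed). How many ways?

Stars and bars: C(n+k-1, k-1) = C(7,1).

Final answer: C(7,1) = 7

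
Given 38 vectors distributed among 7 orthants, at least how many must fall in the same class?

By pigeonhole with 38 objects and 7 categories: ceiling(38/7).

Final answer: 6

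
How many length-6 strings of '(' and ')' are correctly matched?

This is a standard Catalan-number count: the answer is C_n. Here n = 3 (pairs).
C_n = C(2n,n)/(n+1), so C_{3} = C(6,3)/4 = 20/4.

Final answer: C_{3} = 5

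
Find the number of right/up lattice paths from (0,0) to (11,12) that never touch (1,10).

Total paths to (11,12): C(23,12) = 1352078.
Paths through (1,10): C(11,10) x C(12,2) = 726.
Avoiding (1,10): 1352078 - 726.

Final answer: 1351352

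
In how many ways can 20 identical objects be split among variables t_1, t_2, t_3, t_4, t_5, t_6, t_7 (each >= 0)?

Stars and bars with 20 stars and 6 bars:
C(20+7-1, 7-1) = C(26,6).

Final answer: C(26,6) = 230230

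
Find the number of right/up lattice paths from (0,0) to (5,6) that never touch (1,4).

Total paths to (5,6): C(11,6) = 462.
Paths through (1,4): C(5,4) x C(6,2) = 75.
Avoiding (1,4): 462 - 75.

Final answer: 387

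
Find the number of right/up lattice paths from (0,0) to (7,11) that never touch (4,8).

Total paths to (7,11): C(18,11) = 31824.
Paths through (4,8): C(12,8) x C(6,3) = 9900.
Avoiding (4,8): 31824 - 9900.

Final answer: 21924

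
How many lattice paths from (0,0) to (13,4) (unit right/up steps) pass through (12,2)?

Paths (0,0)->(12,2): C(14,2) = 91.
Paths (12,2)->(13,4): C(3,2) = 3.
By multiplication principle: 91 x 3.

Final answer: 273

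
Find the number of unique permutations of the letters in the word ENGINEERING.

Letters (E:3, G:2, I:2, N:3, R:1). Total letters: 11.
Permutations = 11!/(3! x 3! x 2! x 2!).

Final answer: 277200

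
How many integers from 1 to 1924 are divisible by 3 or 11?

Multiples of 3: 641. Multiples of 11: 174. Of both (lcm=33): 58.
By inclusion-exclusion: 641 + 174 - 58.

Final answer: 757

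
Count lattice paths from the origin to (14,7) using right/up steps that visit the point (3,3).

Paths (0,0)->(3,3): C(6,3) = 20.
Paths (3,3)->(14,7): C(15,4) = 1365.
By multiplication principle: 20 x 1365.

Final answer: 27300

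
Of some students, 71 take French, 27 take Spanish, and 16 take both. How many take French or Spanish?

|A union B| = |A| + |B| - |A intersect B| = 71 + 27 - 16.

Final answer: 82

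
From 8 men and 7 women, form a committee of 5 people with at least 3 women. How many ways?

Sum over valid woman counts:
C(7,3)C(8,2) = 980
C(7,4)C(8,1) = 280
C(7,5)C(8,0) = 21
Total: 980 + 280 + 21.

Final answer: 1281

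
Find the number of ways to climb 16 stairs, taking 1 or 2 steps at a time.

Let f(n) count the ways. The last step is size 1 or 2, so f(n) = f(n-1) + f(n-2) with f(1)=1, f(2)=2.
Computing successive values: f(1)=1, f(2)=2, f(3)=3, f(4)=5, f(5)=8, f(6)=13, f(7)=21, f(8)=34, f(9)=55, f(10)=89, f(11)=144, f(12)=233, f(13)=377, f(14)=610, f(15)=987, f(16)=1597.

Final answer: 1597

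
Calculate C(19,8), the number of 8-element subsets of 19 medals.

C(19,8) = 19!/(8! x (19-8)!).

Final answer: C(19,8) = 75582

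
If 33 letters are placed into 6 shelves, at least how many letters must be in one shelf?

By the pigeonhole principle: ceiling(33/6).

Final answer: 6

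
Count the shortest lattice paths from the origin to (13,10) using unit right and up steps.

Each path has 13 right steps and 10 up steps in some order (23 steps total).
Choose which 10 of the 23 steps are up: C(23,10).

Final answer: C(23,10) = 1144066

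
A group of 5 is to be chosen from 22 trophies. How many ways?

C(22,5) = 22!/(5! x (22-5)!).

Final answer: C(22,5) = 26334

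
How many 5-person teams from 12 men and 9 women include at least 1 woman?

Sum over valid woman counts:
C(9,1)C(12,4) = 4455
C(9,2)C(12,3) = 7920
C(9,3)C(12,2) = 5544
C(9,4)C(12,1) = 1512
C(9,5)C(12,0) = 126
Total: 4455 + 7920 + 5544 + 1512 + 126.

Final answer: 19557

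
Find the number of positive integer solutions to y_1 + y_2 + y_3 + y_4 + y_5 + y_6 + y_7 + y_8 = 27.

Substitute y'_i = y_i - 1 (so y'_i >= 0). Then sum y'_i = 27 - 8 = 19.
Stars and bars: C(19+8-1, 8-1) = C(26,7).

Final answer: C(26,7) = 657800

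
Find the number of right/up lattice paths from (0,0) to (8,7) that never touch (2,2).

Total paths to (8,7): C(15,7) = 6435.
Paths through (2,2): C(4,2) x C(11,5) = 2772.
Avoiding (2,2): 6435 - 2772.

Final answer: 3663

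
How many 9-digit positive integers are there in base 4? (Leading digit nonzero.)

In base 4, the leading digit has 3 choices (1..3); each of the remaining 8 digits has 4 choices.
Total: 3 x 4^8.

Final answer: 196608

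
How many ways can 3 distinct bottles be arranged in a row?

The number of ways to arrange 3 distinct objects is 3!.

Final answer: 3! = 6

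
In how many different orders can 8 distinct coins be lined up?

The number of ways to arrange 8 distinct objects is 8!.

Final answer: 8! = 40320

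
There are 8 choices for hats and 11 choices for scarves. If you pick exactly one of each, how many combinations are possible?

By the multiplication principle: 8 x 11.

Final answer: 88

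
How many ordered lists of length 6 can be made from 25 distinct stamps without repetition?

P(25,6) = 25!/(25-6)! = 25!/19!.

Final answer: P(25,6) = 127512000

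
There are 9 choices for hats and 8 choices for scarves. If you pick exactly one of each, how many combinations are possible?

By the multiplication principle: 9 x 8.

Final answer: 72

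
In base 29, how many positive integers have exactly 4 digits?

In base 29, the leading digit has 28 choices (1..28); each of the remaining 3 digits has 29 choices.
Total: 28 x 29^3.

Final answer: 682892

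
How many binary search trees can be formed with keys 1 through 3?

The structures are counted by the Catalan number C_n. Here n = 3.
C_n = (2n)!/(n!(n+1)!), so C_{3} = 6!/(3! x 4!) = C(6,3)/4 = 20/4.

Final answer: C_{3} = 5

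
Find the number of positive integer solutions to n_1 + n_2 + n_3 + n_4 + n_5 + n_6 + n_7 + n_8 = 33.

Substitute n'_i = n_i - 1 (so n'_i >= 0). Then sum n'_i = 33 - 8 = 25.
Stars and bars: C(25+8-1, 8-1) = C(32,7).

Final answer: C(32,7) = 3365856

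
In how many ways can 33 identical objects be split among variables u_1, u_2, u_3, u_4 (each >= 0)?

Stars and bars with 33 stars and 3 bars:
C(33+4-1, 4-1) = C(36,3).

Final answer: C(36,3) = 7140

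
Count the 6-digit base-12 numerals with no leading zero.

Leading digit: 11 options (nonzero). Other 5 digit(s): 12 options each.
Total: 11 x 12^5.

Final answer: 2737152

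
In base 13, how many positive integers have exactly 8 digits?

These are the integers in [13^7, 13^8), so the count is 13^8 - 13^7 = 12 x 13^7.

Final answer: 752982204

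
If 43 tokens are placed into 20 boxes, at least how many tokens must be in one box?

By the pigeonhole principle: ceiling(43/20).

Final answer: 3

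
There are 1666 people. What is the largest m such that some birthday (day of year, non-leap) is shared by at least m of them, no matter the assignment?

There are 365 possible values for birthday (day of year, non-leap). With 1666 people and 365 categories, by pigeonhole: ceiling(1666/365).

Final answer: 5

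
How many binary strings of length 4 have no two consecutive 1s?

Let a(n) count valid strings. If the last bit is 0 the prefix is any valid string of length n-1; if it is 1 the string must end in 01 with a valid prefix of length n-2. So a(n) = a(n-1) + a(n-2), a(1)=2, a(2)=3.
Computing successive values: a(1)=2, a(2)=3, a(3)=5, a(4)=8.

Final answer: 8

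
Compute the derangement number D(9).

Use the recurrence D(n) = (n-1)(D(n-1) + D(n-2)) with D(0)=1, D(1)=0.
D(2) = 1 x (0 + 1) = 1
D(3) = 2 x (1 + 0) = 2
D(4) = 3 x (2 + 1) = 9
D(5) = 4 x (9 + 2) = 44
D(6) = 5 x (44 + 9) = 265
D(7) = 6 x (265 + 44) = 1854
D(8) = 7 x (1854 + 265) = 14833
D(9) = 8 x (D(8) + D(7)) = 8 x (14833 + 1854)

Final answer: D(9) = 133496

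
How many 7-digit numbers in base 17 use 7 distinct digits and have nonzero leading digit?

First digit: 16 (nonzero). Second: 16 (not first). Third: 15, etc.
Total: 16 x 16 x 15 x 14 x 13 x 12 x 11.

Final answer: 92252160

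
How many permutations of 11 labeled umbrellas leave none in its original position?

Derangements satisfy D(n) = (n-1)(D(n-1) + D(n-2)), starting from D(0)=1, D(1)=0.
D(2) = 1 x (0 + 1) = 1
D(3) = 2 x (1 + 0) = 2
D(4) = 3 x (2 + 1) = 9
D(5) = 4 x (9 + 2) = 44
D(6) = 5 x (44 + 9) = 265
D(7) = 6 x (265 + 44) = 1854
D(8) = 7 x (1854 + 265) = 14833
D(9) = 8 x (14833 + 1854) = 133496
D(10) = 9 x (133496 + 14833) = 1334961
D(11) = 10 x (D(10) + D(9)) = 10 x (1334961 + 133496)

Final answer: D(11) = 14684570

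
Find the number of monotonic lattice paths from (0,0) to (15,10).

Each path has 15 right steps and 10 up steps in some order (25 steps total).
Choose which 10 of the 25 steps are up: C(25,10).

Final answer: C(25,10) = 3268760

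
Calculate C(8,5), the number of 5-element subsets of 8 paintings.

C(8,5) = 8!/(5! x 3!).

Final answer: \binom{8}{5} = 56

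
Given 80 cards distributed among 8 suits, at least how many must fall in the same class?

By pigeonhole with 80 objects and 8 categories: ceiling(80/8).

Final answer: 10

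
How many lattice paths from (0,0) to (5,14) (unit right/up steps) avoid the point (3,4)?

Total paths to (5,14): C(19,14) = 11628.
Paths through (3,4): C(7,4) x C(12,10) = 2310.
Avoiding (3,4): 11628 - 2310.

Final answer: 9318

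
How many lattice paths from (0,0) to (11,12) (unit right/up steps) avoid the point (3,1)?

Total paths to (11,12): C(23,12) = 1352078.
Paths through (3,1): C(4,1) x C(19,11) = 302328.
Avoiding (3,1): 1352078 - 302328.

Final answer: 1049750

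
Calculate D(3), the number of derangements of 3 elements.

D(n) = (n-1)(D(n-1) + D(n-2)), D(0)=1, D(1)=0.
D(2) = 1 x (0 + 1) = 1
D(3) = 2 x (D(2) + D(1)) = 2 x (1 + 0)

Final answer: D(3) = 2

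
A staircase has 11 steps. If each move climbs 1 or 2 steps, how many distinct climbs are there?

Let f(n) be the number of climbs. Removing the last move (1 or 2 steps) gives f(n) = f(n-1) + f(n-2); base cases f(1)=1, f(2)=2.
Computing successive values: f(1)=1, f(2)=2, f(3)=3, f(4)=5, f(5)=8, f(6)=13, f(7)=21, f(8)=34, f(9)=55, f(10)=89, f(11)=144.

Final answer: 144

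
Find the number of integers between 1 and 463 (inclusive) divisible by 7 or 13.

Multiples of 7: 66. Multiples of 13: 35. Of both (lcm=91): 5.
By inclusion-exclusion: 66 + 35 - 5.

Final answer: 96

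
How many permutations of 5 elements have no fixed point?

D(n) = (n-1)(D(n-1) + D(n-2)), D(0)=1, D(1)=0.
D(2) = 1 x (0 + 1) = 1
D(3) = 2 x (1 + 0) = 2
D(4) = 3 x (2 + 1) = 9
D(5) = 4 x (D(4) + D(3)) = 4 x (9 + 2)

Final answer: D(5) = 44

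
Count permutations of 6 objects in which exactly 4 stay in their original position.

Choose which 4 elements are fixed: C(6,4) = 15.
Derange the remaining 2 using D(j) = (j-1)(D(j-1) + D(j-2)), D(0)=1, D(1)=0: D(2)=1.
Total: 15 x 1.

Final answer: C(6,4) D(2) = 15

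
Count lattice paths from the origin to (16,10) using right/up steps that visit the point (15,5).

Paths (0,0)->(15,5): C(20,5) = 15504.
Paths (15,5)->(16,10): C(6,5) = 6.
By multiplication principle: 15504 x 6.

Final answer: 93024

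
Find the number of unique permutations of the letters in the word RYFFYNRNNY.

Letters (F:2, N:3, R:2, Y:3). Total letters: 10.
Permutations = 10!/(3! x 3! x 2! x 2!).

Final answer: 25200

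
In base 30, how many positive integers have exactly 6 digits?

In base 30, the leading digit has 29 choices (1..29); each of the remaining 5 digits has 30 choices.
Total: 29 x 30^5.

Final answer: 704700000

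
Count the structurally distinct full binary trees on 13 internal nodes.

This is a standard Catalan-number count: the answer is C_n. Here n = 13.
C_n = C(2n,n) - C(2n,n+1), so C_{13} = C(26,13) - C(26,14) = 10400600 - 9657700.

Final answer: C_{13} = 742900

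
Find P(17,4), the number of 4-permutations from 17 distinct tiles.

P(17,4) = 17!/(17-4)! = 17!/13!.

Final answer: P(17,4) = 57120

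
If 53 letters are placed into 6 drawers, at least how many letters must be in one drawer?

By the pigeonhole principle: ceiling(53/6).

Final answer: 9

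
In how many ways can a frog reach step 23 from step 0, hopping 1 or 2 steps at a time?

Let f(n) count the ways. The last step is size 1 or 2, so f(n) = f(n-1) + f(n-2) with f(1)=1, f(2)=2.
Iterating the recurrence: f(1)=1, f(2)=2, f(3)=3, f(4)=5, f(5)=8, f(6)=13, f(7)=21, f(8)=34, f(9)=55, f(10)=89, f(11)=144, f(12)=233, f(13)=377, f(14)=610, f(15)=987, f(16)=1597, f(17)=2584, f(18)=4181, f(19)=6765, f(20)=10946, f(21)=17711, f(22)=28657, f(23)=46368.

Final answer: 46368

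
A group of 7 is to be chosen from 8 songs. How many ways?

C(8,7) = 8!/(7! x 1!).

Final answer: \binom{8}{7} = 8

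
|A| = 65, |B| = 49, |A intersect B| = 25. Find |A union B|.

|A union B| = |A| + |B| - |A intersect B| = 65 + 49 - 25.

Final answer: 89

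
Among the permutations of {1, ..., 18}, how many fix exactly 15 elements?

Choose which 15 elements are fixed: C(18,15) = 816.
Derange the remaining 3 using D(j) = (j-1)(D(j-1) + D(j-2)), D(0)=1, D(1)=0: D(2)=1, D(3)=2.
Total: 816 x 2.

Final answer: C(18,15) D(3) = 1632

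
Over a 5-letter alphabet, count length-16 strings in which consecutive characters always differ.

First character: 5 choices. Each subsequent: 4 choices (must differ from the previous one).
Total: 5 x 4^15.

Final answer: 5 x 4^{15} = 5368709120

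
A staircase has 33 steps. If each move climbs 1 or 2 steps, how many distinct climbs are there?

Let f(n) be the number of climbs. Removing the last move (1 or 2 steps) gives f(n) = f(n-1) + f(n-2); base cases f(1)=1, f(2)=2.
Iterating the recurrence: f(1)=1, f(2)=2, f(3)=3, f(4)=5, f(5)=8, f(6)=13, f(7)=21, f(8)=34, f(9)=55, f(10)=89, f(11)=144, f(12)=233, f(13)=377, f(14)=610, f(15)=987, f(16)=1597, f(17)=2584, f(18)=4181, f(19)=6765, f(20)=10946, f(21)=17711, f(22)=28657, f(23)=46368, f(24)=75025, f(25)=121393, f(26)=196418, f(27)=317811, f(28)=514229, f(29)=832040, f(30)=1346269, f(31)=2178309, f(32)=3524578, f(33)=5702887.

Final answer: 5702887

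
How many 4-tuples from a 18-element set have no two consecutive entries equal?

Let g(n) count such strings. g(1) = 18, and each valid string of length n-1 extends in 17 ways (any symbol but the last), so g(n) = 17 g(n-1).
Total: g(4) = 18 x 17^3.

Final answer: 18 x 17^{3} = 88434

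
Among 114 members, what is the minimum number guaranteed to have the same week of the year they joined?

There are 52 possible values for week of the year they joined. With 114 members and 52 categories, by pigeonhole: ceiling(114/52).

Final answer: 3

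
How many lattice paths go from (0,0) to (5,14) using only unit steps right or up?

Each path has 5 right steps and 14 up steps in some order (19 steps total).
Choose which 14 of the 19 steps are up: C(19,14).

Final answer: C(19,14) = 11628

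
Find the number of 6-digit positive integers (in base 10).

These are the integers in [10^5, 10^6), so the count is 10^6 - 10^5 = 9 x 10^5.

Final answer: 900000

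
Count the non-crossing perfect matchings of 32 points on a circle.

The structures are counted by the Catalan number C_n. Here n = 32/2 = 16.
C_n = C(2n,n)/(n+1), so C_{16} = C(32,16)/17 = 601080390/17.

Final answer: C_{16} = 35357670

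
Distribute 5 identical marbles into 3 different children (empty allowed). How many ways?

Stars and bars: C(n+k-1, k-1) = C(7,2).

Final answer: C(7,2) = 21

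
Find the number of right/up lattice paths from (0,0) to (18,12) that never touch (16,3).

Total paths to (18,12): C(30,12) = 86493225.
Paths through (16,3): C(19,3) x C(11,9) = 53295.
Avoiding (16,3): 86493225 - 53295.

Final answer: 86439930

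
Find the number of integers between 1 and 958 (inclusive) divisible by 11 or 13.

Multiples of 11: 87. Multiples of 13: 73. Of both (lcm=143): 6.
By inclusion-exclusion: 87 + 73 - 6.

Final answer: 154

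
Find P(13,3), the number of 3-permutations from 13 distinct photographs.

P(13,3) = 13!/(13-3)! = 13!/10!.

Final answer: P(13,3) = 1716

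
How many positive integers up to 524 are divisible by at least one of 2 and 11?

Multiples of 2: 262. Multiples of 11: 47. Of both (lcm=22): 23.
By inclusion-exclusion: 262 + 47 - 23.

Final answer: 286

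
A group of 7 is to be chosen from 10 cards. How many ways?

C(10,7) = 10!/(7! x (10-7)!).

Final answer: C(10,7) = 120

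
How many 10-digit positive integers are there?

First digit: 9 choices (1-9). Each of the remaining 9 digits: 10 choices.
Total: 9 x 10^9.

Final answer: 9000000000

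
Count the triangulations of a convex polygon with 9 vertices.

This is a standard Catalan-number count: the answer is C_n. Here n = 9 - 2 = 7.
C_n = C(2n,n)/(n+1), so C_{7} = C(14,7)/8 = 3432/8.

Final answer: C_{7} = 429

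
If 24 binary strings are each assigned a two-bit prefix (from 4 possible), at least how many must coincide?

There are 4 possible values for two-bit prefix. With 24 binary strings and 4 categories, by pigeonhole: ceiling(24/4).

Final answer: 6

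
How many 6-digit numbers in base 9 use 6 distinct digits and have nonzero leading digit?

First digit: 8 (nonzero). Second: 8 (not first). Third: 7, etc.
Total: 8 x 8 x 7 x 6 x 5 x 4.

Final answer: 53760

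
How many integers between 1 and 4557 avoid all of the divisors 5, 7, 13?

|div by 5|=911, |div by 7|=651, |div by 13|=350.
|div by 5&7|=130, |div by 5&13|=70, |div by 7&13|=50, |div by all|=10.
By inclusion-exclusion, divisible by at least one: 911+651+350-130-70-50+10 = 1672.
Not divisible by any: 4557 - 1672.

Final answer: 2885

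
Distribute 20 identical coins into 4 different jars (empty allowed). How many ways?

Stars and bars: C(n+k-1, k-1) = C(23,3).

Final answer: C(23,3) = 1771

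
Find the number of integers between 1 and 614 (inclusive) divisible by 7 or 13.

Multiples of 7: 87. Multiples of 13: 47. Of both (lcm=91): 6.
By inclusion-exclusion: 87 + 47 - 6.

Final answer: 128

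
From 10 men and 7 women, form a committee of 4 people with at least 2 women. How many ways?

Sum over valid woman counts:
C(7,2)C(10,2) = 945
C(7,3)C(10,1) = 350
C(7,4)C(10,0) = 35
Total: 945 + 350 + 35.

Final answer: 1330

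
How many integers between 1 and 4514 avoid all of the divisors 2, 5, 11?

|div by 2|=2257, |div by 5|=902, |div by 11|=410.
|div by 2&5|=451, |div by 2&11|=205, |div by 5&11|=82, |div by all|=41.
By inclusion-exclusion, divisible by at least one: 2257+902+410-451-205-82+41 = 2872.
Not divisible by any: 4514 - 2872.

Final answer: 1642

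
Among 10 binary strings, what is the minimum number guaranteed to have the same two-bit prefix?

There are 4 possible values for two-bit prefix. With 10 binary strings and 4 categories, by pigeonhole: ceiling(10/4).

Final answer: 3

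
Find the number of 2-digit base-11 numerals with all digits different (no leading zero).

The leading digit has 10 choices (anything but zero); the next has 10 (anything but the first), then 9, and so on, one fewer each time.
Total: 10 x 10.

Final answer: 100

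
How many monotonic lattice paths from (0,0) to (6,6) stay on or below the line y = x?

Total monotonic paths to (6,6): C(12,6) = 924.
A path is bad iff it touches y = x + 1; reflecting its initial segment maps bad paths bijectively onto all paths to (5,7), of which there are C(12,7) = 792.
Valid Dyck paths: 924 - 792.
(These counts are the Catalan numbers.)

Final answer: C_{6} = 132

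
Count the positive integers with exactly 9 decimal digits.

These are the integers in [10^8, 10^9), so the count is 10^9 - 10^8 = 9 x 10^8.

Final answer: 900000000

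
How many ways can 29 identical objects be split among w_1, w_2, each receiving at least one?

Substitute w'_i = w_i - 1 (so w'_i >= 0). Then sum w'_i = 29 - 2 = 27.
Stars and bars: C(27+2-1, 2-1) = C(28,1).

Final answer: C(28,1) = 28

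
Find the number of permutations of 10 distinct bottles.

The number of ways to arrange 10 distinct objects is 10!.

Final answer: 10! = 3628800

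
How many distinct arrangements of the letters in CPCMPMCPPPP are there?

Letters (C:3, M:2, P:6). Total letters: 11.
Permutations = 11!/(6! x 3! x 2!).

Final answer: 4620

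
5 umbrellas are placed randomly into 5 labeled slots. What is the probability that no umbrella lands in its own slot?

Use the recurrence D(n) = (n-1)(D(n-1) + D(n-2)) with D(0)=1, D(1)=0.
Building up: D(2)=1, D(3)=2, D(4)=9, D(5)=44.
Total arrangements: 5! = 120.
Probability = D(5)/5! = 11/30.

Final answer: D(5)/5! = 44/120 = 0.366667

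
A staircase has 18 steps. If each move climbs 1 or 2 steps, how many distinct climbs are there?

Let f(n) be the number of climbs. Removing the last move (1 or 2 steps) gives f(n) = f(n-1) + f(n-2); base cases f(1)=1, f(2)=2.
Computing successive values: f(1)=1, f(2)=2, f(3)=3, f(4)=5, f(5)=8, f(6)=13, f(7)=21, f(8)=34, f(9)=55, f(10)=89, f(11)=144, f(12)=233, f(13)=377, f(14)=610, f(15)=987, f(16)=1597, f(17)=2584, f(18)=4181.

Final answer: 4181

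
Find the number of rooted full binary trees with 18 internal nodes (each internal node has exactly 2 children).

The structures are counted by the Catalan number C_n. Here n = 18.
Using C_0 = 1 and C_(k+1) = C_k x 2(2k+1)/(k+2), build up term by term: C_1=1, C_2=2, C_3=5, C_4=14, C_5=42, C_6=132, C_7=429, C_8=1430, C_9=4862, C_10=16796, C_11=58786, C_12=208012, C_13=742900, C_14=2674440, C_15=9694845, C_16=35357670, C_17=129644790, C_18=477638700.

Final answer: C_{18} = 477638700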